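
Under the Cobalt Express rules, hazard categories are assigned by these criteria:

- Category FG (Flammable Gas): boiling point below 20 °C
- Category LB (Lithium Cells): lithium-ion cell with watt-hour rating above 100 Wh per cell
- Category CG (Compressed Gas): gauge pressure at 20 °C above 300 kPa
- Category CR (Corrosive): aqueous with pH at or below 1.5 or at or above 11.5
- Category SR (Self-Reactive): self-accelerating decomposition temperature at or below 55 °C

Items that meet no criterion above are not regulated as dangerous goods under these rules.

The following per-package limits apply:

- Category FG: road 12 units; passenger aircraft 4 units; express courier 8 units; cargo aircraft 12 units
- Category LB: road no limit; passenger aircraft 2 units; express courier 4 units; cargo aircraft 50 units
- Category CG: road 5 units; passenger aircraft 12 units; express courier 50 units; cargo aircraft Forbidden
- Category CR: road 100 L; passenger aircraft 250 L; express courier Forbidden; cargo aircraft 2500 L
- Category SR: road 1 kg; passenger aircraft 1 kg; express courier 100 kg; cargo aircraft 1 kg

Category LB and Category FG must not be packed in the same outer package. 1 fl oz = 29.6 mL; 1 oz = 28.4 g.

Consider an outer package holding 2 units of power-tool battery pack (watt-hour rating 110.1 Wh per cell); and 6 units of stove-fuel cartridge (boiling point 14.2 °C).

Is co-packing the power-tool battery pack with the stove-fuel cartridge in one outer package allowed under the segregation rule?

No

The power-tool battery pack has watt-hour rating 110.1 Wh per cell, which is > 100 Wh per cell, so it is Category LB (Lithium Cells).
The stove-fuel cartridge has boiling point 14.2 °C, which is < 20 °C, so it is Category FG (Flammable Gas).
Category LB and Category FG may not share an outer package.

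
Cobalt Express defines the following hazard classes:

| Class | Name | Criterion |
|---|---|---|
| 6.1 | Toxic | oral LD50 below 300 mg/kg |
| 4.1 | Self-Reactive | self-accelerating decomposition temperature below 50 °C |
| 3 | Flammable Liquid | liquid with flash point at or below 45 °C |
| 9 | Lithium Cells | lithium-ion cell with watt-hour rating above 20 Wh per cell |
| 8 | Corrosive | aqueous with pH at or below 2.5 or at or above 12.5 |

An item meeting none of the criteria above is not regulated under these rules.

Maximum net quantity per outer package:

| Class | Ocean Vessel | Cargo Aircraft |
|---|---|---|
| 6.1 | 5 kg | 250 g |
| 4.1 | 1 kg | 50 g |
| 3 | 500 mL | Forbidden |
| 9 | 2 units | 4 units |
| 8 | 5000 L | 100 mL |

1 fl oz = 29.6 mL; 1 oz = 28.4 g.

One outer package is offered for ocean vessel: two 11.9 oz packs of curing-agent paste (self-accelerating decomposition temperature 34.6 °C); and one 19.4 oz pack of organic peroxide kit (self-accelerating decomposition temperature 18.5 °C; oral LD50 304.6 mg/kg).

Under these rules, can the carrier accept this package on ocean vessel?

No

The curing-agent paste has self-accelerating decomposition temperature 34.6 °C, which is < 50 °C, so it is Class 4.1 (Self-Reactive).
The organic peroxide kit has self-accelerating decomposition temperature 18.5 °C, which is < 50 °C, so it is Class 4.1 (Self-Reactive).
Class 4.1 net quantity: (two 11.9 oz packs = 675.92 g) + (one 19.4 oz pack = 550.96 g) = 1226.88 g.
1226.88 g exceeds the ocean vessel limit of 1 kg for Class 4.1.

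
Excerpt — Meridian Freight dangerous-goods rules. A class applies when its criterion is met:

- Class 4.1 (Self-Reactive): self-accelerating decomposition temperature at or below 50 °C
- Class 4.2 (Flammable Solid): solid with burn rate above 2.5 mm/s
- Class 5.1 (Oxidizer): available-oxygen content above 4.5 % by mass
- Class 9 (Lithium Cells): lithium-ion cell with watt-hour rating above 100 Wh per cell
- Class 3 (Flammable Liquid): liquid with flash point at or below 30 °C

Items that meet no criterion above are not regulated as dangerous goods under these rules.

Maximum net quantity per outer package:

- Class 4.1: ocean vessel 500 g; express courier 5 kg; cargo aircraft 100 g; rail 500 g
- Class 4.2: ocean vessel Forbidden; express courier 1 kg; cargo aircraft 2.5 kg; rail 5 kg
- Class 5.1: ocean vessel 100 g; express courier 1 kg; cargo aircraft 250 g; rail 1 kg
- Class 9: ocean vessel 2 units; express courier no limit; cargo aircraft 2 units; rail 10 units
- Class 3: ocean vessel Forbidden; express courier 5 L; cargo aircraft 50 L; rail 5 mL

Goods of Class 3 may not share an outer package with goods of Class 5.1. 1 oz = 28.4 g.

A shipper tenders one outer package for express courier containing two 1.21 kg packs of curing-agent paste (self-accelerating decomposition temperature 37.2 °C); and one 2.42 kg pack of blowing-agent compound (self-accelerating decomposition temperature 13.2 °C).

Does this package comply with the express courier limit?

The curing-agent paste has self-accelerating decomposition temperature 37.2 °C, which is ≤ 50 °C, so it is Class 4.1 (Self-Reactive).
The blowing-agent compound has self-accelerating decomposition temperature 13.2 °C, which is ≤ 50 °C, so it is Class 4.1 (Self-Reactive).
Class 4.1 net quantity: (two 1.21 kg packs = 2.42 kg) + 2.42 kg = 4.84 kg.
4.84 kg ≤ 5 kg (express courier limit, Class 4.1) — within limit.

Yes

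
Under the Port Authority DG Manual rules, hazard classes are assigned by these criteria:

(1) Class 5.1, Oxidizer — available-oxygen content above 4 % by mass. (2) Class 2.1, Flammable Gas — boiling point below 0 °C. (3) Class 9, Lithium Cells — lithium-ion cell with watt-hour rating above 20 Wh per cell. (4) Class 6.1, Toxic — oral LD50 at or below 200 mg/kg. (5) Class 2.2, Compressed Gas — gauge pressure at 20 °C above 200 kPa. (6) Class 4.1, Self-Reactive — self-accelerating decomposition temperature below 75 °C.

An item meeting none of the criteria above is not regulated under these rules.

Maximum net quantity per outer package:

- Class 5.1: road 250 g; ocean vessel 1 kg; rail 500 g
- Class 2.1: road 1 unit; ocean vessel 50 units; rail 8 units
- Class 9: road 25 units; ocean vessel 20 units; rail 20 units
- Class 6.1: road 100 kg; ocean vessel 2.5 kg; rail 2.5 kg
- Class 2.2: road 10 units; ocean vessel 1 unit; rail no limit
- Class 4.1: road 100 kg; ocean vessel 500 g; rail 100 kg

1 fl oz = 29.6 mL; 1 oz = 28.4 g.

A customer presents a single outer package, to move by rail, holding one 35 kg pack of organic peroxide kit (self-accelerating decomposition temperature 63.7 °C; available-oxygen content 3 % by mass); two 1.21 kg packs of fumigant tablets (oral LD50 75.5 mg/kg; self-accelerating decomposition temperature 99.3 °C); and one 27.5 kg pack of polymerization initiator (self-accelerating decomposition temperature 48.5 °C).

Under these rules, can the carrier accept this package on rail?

Organic peroxide kit: self-accelerating decomposition temperature 63.7 °C < 75 °C → Class 4.1 (Self-Reactive).
Oral LD50 75.5 mg/kg meets the Class 6.1 criterion (Toxic), so the fumigant tablets are Class 6.1.
The polymerization initiator has self-accelerating decomposition temperature 48.5 °C, which is < 75 °C, so it is Class 4.1 (Self-Reactive).
Total Class 4.1: 35 kg + 27.5 kg = 62.5 kg.
62.5 kg is within the rail limit of 100 kg for Class 4.1.
Class 6.1 quantity: two 1.21 kg packs = 2.42 kg.
2.42 kg is within the rail limit of 2.5 kg for Class 6.1.
Every hazard class is within its rail limit and no segregation rule is violated.

Yes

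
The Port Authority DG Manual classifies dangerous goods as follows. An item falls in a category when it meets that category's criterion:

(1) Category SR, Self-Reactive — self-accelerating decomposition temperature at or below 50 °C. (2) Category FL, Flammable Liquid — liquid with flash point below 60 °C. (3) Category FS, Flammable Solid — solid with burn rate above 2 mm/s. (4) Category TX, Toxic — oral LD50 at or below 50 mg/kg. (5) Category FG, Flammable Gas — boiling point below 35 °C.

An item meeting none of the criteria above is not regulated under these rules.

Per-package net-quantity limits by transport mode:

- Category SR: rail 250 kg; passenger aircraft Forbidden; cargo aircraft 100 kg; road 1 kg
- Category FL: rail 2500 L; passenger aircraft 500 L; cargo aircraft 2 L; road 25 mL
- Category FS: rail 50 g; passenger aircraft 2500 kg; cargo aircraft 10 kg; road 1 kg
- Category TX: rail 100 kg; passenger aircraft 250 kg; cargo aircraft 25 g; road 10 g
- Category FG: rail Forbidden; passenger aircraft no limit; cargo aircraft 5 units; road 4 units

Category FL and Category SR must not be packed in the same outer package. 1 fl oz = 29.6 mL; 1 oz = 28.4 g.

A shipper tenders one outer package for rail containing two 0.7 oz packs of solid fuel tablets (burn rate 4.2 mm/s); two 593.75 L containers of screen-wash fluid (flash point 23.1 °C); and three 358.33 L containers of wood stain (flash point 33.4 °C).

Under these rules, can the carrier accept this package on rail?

The solid fuel tablets have burn rate 4.2 mm/s, which is > 2 mm/s, so they are Category FS (Flammable Solid).
Flash point 23.1 °C meets the Category FL criterion (Flammable Liquid), so the screen-wash fluid is Category FL.
Flash point 33.4 °C meets the Category FL criterion (Flammable Liquid), so the wood stain is Category FL.
Category FL net quantity: (two 593.75 L containers = 1187.5 L) + (three 358.33 L containers = 1074.99 L) = 2262.49 L.
2262.49 L is within the rail limit of 2500 L for Category FL.
Category FS quantity: two 0.7 oz packs = 39.76 g.
39.76 g is within the rail limit of 50 g for Category FS.
The segregation rule (Category FL with Category SR) does not apply to Category FL with Category FS.
Every hazard category is within its rail limit and no segregation rule is violated.

Yes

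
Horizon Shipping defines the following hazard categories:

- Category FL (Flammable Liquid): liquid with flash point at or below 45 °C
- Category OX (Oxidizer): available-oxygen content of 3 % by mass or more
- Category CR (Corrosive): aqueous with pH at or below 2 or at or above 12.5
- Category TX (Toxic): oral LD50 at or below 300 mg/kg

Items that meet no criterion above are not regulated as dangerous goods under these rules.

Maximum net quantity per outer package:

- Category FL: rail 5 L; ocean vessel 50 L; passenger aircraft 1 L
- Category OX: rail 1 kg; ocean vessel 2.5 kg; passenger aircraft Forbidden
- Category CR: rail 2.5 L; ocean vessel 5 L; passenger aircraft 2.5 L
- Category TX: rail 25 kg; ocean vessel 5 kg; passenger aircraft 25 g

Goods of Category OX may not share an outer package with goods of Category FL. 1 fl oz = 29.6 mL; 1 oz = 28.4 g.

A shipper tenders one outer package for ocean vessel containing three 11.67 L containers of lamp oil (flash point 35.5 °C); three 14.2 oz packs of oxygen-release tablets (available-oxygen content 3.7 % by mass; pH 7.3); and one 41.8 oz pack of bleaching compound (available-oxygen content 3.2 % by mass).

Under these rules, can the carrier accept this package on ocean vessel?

Flash point 35.5 °C meets the Category FL criterion (Flammable Liquid), so the lamp oil is Category FL.
With available-oxygen content 3.7 % by mass (≥ 3 % by mass), the oxygen-release tablets fall in Category OX.
Bleaching compound: available-oxygen content 3.2 % by mass ≥ 3 % by mass → Category OX (Oxidizer).
Category OX net quantity: (three 14.2 oz packs = 1209.84 g) + (one 41.8 oz pack = 1187.12 g) = 2396.96 g.
That is within the Category OX ocean vessel limit of 2.5 kg.
Category FL quantity: three 11.67 L containers = 35.01 L.
35.01 L is within the ocean vessel limit of 50 L for Category FL.
Category OX and Category FL may not share an outer package.

No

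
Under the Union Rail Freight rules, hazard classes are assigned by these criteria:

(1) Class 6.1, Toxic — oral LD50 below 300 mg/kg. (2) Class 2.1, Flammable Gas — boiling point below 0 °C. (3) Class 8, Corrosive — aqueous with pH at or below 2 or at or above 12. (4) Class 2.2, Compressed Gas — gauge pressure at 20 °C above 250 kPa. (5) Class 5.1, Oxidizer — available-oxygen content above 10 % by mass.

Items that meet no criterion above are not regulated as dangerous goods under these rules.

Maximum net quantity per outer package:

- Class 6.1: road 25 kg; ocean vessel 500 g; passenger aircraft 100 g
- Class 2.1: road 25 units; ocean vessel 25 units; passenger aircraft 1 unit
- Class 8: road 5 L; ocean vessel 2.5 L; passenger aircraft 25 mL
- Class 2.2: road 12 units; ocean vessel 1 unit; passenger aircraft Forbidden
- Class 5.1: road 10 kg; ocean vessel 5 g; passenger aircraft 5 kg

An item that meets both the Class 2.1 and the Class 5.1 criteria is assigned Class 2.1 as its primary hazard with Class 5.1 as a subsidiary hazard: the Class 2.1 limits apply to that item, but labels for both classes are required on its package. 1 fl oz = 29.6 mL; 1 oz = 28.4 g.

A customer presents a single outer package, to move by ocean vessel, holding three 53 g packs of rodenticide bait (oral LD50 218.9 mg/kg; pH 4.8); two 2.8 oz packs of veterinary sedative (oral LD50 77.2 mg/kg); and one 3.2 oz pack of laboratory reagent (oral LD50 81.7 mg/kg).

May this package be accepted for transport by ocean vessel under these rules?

The rodenticide bait has oral LD50 218.9 mg/kg, which is < 300 mg/kg, so it is Class 6.1 (Toxic).
With oral LD50 77.2 mg/kg (< 300 mg/kg), the veterinary sedative falls in Class 6.1.
Laboratory reagent: oral LD50 81.7 mg/kg < 300 mg/kg → Class 6.1 (Toxic).
Class 6.1 net quantity: (three 53 g packs = 159 g) + (two 2.8 oz packs = 159.04 g) + (one 3.2 oz pack = 90.88 g) = 408.92 g.
408.92 g ≤ 500 g (ocean vessel limit, Class 6.1) — within limit.

Yes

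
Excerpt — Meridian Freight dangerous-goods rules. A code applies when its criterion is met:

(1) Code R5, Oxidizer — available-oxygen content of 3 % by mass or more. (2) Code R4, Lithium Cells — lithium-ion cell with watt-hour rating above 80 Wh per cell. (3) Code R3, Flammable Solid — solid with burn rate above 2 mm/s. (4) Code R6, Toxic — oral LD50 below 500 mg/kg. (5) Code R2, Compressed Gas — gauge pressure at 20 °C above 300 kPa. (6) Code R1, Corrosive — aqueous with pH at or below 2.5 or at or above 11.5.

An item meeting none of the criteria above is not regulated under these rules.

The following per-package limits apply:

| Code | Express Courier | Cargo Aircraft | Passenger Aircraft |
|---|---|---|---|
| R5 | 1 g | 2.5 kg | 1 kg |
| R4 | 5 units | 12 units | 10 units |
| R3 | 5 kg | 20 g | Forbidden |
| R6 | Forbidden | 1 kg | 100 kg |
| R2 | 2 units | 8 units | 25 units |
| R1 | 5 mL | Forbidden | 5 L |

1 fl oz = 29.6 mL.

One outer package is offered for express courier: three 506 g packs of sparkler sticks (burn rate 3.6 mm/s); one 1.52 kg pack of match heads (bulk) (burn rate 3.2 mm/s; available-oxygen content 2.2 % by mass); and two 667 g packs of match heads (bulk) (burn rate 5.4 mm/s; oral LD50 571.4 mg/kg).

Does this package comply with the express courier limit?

Yes

The sparkler sticks have burn rate 3.6 mm/s, which is > 2 mm/s, so they are Code R3 (Flammable Solid).
Burn rate 3.2 mm/s meets the Code R3 criterion (Flammable Solid), so the match heads (bulk) are Code R3.
Burn rate 5.4 mm/s meets the Code R3 criterion (Flammable Solid), so the match heads (bulk) are Code R3.
Code R3 net quantity: (three 506 g packs = 1.518 kg) + 1.52 kg + (two 667 g packs = 1.334 kg) = 4.372 kg.
That is within the Code R3 express courier limit of 5 kg.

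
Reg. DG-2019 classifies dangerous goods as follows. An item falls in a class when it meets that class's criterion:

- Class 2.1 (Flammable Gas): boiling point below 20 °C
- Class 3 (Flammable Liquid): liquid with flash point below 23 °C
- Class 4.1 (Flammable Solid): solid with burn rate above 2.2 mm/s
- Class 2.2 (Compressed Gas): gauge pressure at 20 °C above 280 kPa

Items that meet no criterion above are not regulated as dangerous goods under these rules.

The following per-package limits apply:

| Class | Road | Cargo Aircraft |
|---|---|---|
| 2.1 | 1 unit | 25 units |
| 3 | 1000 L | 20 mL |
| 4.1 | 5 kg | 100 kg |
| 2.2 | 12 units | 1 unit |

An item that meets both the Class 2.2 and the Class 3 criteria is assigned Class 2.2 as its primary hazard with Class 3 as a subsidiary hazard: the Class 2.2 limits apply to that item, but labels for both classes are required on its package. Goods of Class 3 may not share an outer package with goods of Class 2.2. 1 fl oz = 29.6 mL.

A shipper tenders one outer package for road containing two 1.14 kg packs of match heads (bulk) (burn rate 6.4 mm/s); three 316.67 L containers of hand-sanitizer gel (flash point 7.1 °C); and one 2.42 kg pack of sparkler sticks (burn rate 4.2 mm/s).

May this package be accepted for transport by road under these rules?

Burn rate 6.4 mm/s meets the Class 4.1 criterion (Flammable Solid), so the match heads (bulk) are Class 4.1.
The hand-sanitizer gel has flash point 7.1 °C, which is < 23 °C, so it is Class 3 (Flammable Liquid).
With burn rate 4.2 mm/s (> 2.2 mm/s), the sparkler sticks fall in Class 4.1.
Total Class 4.1: (two 1.14 kg packs = 2.28 kg) + 2.42 kg = 4.7 kg.
4.7 kg ≤ 5 kg (road limit, Class 4.1) — within limit.
Class 3 quantity: three 316.67 L containers = 950.01 L.
950.01 L is within the road limit of 1000 L for Class 3.
The segregation rule (Class 3 with Class 2.2) does not apply to Class 4.1 with Class 3.
Every hazard class is within its road limit and no segregation rule is violated.

Yes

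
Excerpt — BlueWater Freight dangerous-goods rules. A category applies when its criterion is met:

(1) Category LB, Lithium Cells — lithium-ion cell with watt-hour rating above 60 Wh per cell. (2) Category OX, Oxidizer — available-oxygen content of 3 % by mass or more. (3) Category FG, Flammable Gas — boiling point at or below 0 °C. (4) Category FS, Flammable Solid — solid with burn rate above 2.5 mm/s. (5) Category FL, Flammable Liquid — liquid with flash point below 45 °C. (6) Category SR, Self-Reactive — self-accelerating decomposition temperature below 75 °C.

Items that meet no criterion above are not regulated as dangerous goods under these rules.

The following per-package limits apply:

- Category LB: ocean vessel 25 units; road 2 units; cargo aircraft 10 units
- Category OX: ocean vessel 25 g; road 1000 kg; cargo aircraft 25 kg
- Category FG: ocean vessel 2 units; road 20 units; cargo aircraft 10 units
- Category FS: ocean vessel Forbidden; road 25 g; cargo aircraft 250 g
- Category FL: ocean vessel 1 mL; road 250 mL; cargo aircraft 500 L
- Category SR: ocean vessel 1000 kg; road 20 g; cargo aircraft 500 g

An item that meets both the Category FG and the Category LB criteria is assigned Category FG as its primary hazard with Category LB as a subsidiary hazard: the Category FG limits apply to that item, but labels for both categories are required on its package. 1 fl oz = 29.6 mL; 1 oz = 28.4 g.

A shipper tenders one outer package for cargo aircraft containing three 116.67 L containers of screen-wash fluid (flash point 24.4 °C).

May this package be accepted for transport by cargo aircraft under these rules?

Flash point 24.4 °C meets the Category FL criterion (Flammable Liquid), so the screen-wash fluid is Category FL.
Category FL quantity: three 116.67 L containers = 350.01 L.
That is within the Category FL cargo aircraft limit of 500 L.

Yes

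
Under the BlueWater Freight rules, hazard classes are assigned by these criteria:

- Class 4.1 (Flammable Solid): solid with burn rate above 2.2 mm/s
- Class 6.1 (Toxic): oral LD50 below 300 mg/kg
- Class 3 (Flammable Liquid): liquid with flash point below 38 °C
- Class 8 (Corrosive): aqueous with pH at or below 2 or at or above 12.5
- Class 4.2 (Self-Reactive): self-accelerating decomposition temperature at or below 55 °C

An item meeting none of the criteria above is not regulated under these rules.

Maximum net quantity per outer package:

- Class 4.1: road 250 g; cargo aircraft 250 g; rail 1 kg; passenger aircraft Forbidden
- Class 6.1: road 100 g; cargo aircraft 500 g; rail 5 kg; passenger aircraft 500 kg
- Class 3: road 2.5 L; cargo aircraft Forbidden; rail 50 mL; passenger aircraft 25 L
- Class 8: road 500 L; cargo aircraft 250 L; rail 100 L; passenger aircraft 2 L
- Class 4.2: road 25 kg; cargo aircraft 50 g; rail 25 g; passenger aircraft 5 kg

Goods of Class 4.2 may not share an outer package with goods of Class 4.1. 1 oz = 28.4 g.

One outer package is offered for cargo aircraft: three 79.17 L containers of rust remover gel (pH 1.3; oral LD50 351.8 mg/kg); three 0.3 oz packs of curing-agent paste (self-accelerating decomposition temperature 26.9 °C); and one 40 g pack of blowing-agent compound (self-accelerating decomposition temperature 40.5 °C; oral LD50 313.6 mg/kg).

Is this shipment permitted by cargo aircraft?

pH 1.3 meets the Class 8 criterion (Corrosive), so the rust remover gel is Class 8.
With self-accelerating decomposition temperature 26.9 °C (≤ 55 °C), the curing-agent paste falls in Class 4.2.
Blowing-agent compound: self-accelerating decomposition temperature 40.5 °C ≤ 55 °C → Class 4.2 (Self-Reactive).
Class 4.2 net quantity: (three 0.3 oz packs = 25.56 g) + 40 g = 65.56 g.
65.56 g exceeds the cargo aircraft limit of 50 g for Class 4.2.
Class 8 quantity: three 79.17 L containers = 237.51 L.
237.51 L is within the cargo aircraft limit of 250 L for Class 8.
The segregation rule (Class 4.2 with Class 4.1) does not apply to Class 4.2 with Class 8.

No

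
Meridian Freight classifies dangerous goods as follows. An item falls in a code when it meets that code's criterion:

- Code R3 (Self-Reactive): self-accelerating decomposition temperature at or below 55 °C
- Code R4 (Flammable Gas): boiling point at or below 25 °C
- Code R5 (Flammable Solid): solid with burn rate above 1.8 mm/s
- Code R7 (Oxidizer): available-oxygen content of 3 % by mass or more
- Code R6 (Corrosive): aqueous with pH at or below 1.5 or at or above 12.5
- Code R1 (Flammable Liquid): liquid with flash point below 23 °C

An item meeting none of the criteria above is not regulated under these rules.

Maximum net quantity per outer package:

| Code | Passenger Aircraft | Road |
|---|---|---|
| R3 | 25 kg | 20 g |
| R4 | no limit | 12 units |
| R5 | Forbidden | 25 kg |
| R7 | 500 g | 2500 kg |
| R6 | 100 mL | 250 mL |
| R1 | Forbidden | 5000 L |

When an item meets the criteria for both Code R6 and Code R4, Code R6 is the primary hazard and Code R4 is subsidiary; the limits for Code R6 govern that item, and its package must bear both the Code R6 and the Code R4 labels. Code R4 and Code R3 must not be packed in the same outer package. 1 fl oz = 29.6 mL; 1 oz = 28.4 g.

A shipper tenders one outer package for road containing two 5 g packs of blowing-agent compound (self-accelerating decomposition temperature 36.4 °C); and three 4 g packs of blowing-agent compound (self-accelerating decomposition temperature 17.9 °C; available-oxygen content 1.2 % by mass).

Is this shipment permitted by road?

Blowing-agent compound: self-accelerating decomposition temperature 36.4 °C ≤ 55 °C → Code R3 (Self-Reactive).
The blowing-agent compound has self-accelerating decomposition temperature 17.9 °C, which is ≤ 55 °C, so it is Code R3 (Self-Reactive).
Code R3 net quantity: (two 5 g packs = 10 g) + (three 4 g packs = 12 g) = 22 g.
22 g > 20 g (road limit, Code R3) — over the limit.

No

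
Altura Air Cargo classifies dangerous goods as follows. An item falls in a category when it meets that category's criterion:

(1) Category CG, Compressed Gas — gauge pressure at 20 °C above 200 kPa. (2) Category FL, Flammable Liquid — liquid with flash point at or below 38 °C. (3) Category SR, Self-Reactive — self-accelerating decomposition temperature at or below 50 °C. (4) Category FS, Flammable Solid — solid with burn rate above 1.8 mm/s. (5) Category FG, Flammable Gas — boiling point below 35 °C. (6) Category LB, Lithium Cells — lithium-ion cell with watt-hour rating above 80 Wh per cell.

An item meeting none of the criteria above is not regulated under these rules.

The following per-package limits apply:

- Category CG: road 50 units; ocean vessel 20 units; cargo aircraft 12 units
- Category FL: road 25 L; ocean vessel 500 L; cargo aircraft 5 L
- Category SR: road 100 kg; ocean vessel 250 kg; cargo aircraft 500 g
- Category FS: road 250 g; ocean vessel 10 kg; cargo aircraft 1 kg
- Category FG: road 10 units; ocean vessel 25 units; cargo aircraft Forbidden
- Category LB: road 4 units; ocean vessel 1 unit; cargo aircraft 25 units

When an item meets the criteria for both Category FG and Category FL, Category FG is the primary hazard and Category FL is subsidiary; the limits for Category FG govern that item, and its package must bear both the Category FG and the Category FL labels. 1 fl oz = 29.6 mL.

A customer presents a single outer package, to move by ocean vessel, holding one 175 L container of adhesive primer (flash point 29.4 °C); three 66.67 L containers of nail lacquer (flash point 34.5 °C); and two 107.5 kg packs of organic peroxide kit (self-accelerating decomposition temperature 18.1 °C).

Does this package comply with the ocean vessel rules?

Yes

The adhesive primer has flash point 29.4 °C, which is ≤ 38 °C, so it is Category FL (Flammable Liquid).
Flash point 34.5 °C meets the Category FL criterion (Flammable Liquid), so the nail lacquer is Category FL.
The organic peroxide kit has self-accelerating decomposition temperature 18.1 °C, which is ≤ 50 °C, so it is Category SR (Self-Reactive).
Category FL net quantity: 175 L + (three 66.67 L containers = 200.01 L) = 375.01 L.
That is within the Category FL ocean vessel limit of 500 L.
Category SR quantity: two 107.5 kg packs = 215 kg.
215 kg ≤ 250 kg (ocean vessel limit, Category SR) — within limit.
Every hazard category is within its ocean vessel limit and no segregation rule is violated.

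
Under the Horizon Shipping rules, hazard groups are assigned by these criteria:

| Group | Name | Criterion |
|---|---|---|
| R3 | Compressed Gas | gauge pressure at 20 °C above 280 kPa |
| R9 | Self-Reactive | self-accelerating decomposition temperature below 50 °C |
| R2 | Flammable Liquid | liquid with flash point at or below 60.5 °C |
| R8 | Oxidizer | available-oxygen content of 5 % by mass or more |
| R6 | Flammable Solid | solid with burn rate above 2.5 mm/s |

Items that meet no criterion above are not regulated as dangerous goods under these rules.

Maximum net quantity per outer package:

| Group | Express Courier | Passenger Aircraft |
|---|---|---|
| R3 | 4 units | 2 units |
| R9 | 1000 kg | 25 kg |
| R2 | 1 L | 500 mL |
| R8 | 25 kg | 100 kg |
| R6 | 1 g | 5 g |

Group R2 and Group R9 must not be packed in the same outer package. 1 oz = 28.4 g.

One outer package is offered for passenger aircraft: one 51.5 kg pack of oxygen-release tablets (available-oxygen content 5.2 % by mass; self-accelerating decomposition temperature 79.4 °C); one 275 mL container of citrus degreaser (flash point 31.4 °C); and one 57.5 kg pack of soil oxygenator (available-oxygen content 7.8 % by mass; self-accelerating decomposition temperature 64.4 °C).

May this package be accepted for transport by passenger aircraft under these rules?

The oxygen-release tablets have available-oxygen content 5.2 % by mass, which is ≥ 5 % by mass, so they are Group R8 (Oxidizer).
Flash point 31.4 °C meets the Group R2 criterion (Flammable Liquid), so the citrus degreaser is Group R2.
Available-oxygen content 7.8 % by mass meets the Group R8 criterion (Oxidizer), so the soil oxygenator is Group R8.
Group R8 net quantity: 51.5 kg + 57.5 kg = 109 kg.
109 kg exceeds the passenger aircraft limit of 100 kg for Group R8.
Group R2 quantity: 275 mL.
275 mL is within the passenger aircraft limit of 500 mL for Group R2.
The segregation rule (Group R2 with Group R9) does not apply to Group R8 with Group R2.

No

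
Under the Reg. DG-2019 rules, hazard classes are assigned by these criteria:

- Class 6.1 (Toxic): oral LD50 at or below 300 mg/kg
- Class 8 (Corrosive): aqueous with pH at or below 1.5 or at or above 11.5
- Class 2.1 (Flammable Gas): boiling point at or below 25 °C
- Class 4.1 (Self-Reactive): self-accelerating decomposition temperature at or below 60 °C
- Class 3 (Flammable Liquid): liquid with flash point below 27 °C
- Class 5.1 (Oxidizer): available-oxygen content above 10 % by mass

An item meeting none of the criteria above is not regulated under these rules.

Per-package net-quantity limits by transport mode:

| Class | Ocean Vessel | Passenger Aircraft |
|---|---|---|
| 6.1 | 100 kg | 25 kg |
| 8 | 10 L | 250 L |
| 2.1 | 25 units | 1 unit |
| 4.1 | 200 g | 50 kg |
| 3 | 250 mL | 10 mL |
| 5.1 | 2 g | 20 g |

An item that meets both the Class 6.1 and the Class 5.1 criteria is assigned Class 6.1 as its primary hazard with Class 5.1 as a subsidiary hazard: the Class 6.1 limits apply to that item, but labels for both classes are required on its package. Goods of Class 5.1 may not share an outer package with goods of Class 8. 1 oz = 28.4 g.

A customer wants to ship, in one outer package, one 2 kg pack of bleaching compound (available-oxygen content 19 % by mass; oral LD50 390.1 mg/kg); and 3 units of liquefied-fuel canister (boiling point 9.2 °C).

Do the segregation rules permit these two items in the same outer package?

Yes

With available-oxygen content 19 % by mass (> 10 % by mass), the bleaching compound falls in Class 5.1.
The liquefied-fuel canister has boiling point 9.2 °C, which is ≤ 25 °C, so it is Class 2.1 (Flammable Gas).
No segregation rule bars Class 5.1 with Class 2.1.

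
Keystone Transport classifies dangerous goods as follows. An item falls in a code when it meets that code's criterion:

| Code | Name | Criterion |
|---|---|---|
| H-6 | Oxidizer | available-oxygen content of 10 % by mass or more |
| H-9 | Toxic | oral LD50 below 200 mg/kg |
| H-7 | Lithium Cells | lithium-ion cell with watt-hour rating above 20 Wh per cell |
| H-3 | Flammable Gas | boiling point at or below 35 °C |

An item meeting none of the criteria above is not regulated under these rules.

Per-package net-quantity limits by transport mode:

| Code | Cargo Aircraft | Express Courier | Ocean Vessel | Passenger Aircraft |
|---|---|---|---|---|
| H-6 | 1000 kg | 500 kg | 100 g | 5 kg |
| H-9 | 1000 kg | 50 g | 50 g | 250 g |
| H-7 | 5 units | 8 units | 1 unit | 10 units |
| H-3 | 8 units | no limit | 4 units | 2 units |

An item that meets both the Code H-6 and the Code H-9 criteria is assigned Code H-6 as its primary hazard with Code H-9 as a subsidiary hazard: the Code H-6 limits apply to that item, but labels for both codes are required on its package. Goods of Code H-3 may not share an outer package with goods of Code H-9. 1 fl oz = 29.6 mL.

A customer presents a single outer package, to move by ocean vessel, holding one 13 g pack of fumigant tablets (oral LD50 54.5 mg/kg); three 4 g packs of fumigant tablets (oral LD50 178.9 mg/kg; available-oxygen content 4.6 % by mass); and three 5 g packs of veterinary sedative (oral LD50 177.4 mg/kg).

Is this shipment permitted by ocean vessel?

Oral LD50 54.5 mg/kg meets the Code H-9 criterion (Toxic), so the fumigant tablets are Code H-9.
Oral LD50 178.9 mg/kg meets the Code H-9 criterion (Toxic), so the fumigant tablets are Code H-9.
With oral LD50 177.4 mg/kg (< 200 mg/kg), the veterinary sedative falls in Code H-9.
Code H-9 net quantity: 13 g + (three 4 g packs = 12 g) + (three 5 g packs = 15 g) = 40 g.
That is within the Code H-9 ocean vessel limit of 50 g.

Yes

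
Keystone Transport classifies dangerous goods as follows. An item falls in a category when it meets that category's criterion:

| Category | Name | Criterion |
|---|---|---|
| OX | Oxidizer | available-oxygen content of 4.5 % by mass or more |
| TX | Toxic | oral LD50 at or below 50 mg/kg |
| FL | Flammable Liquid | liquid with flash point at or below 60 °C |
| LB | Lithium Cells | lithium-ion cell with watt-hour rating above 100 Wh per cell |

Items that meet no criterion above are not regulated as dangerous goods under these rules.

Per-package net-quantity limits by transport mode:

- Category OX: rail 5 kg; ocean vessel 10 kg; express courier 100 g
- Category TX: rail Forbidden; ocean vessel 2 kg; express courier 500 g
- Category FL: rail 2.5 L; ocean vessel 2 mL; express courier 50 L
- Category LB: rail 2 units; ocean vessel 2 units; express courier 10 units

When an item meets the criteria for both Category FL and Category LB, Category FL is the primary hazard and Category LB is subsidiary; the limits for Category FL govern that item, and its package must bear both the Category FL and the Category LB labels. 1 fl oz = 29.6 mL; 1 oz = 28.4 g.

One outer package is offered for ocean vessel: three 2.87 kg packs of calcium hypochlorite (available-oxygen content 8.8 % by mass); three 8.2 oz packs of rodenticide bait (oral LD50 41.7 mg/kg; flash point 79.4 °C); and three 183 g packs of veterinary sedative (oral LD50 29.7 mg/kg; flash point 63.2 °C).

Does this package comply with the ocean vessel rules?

Yes

Available-oxygen content 8.8 % by mass meets the Category OX criterion (Oxidizer), so the calcium hypochlorite is Category OX.
The rodenticide bait has oral LD50 41.7 mg/kg, which is ≤ 50 mg/kg, so it is Category TX (Toxic).
Veterinary sedative: oral LD50 29.7 mg/kg ≤ 50 mg/kg → Category TX (Toxic).
Total Category TX: (three 8.2 oz packs = 698.64 g) + (three 183 g packs = 549 g) = 1247.64 g.
1247.64 g ≤ 2 kg (ocean vessel limit, Category TX) — within limit.
Category OX quantity: three 2.87 kg packs = 8.61 kg.
8.61 kg ≤ 10 kg (ocean vessel limit, Category OX) — within limit.
Every hazard category is within its ocean vessel limit and no segregation rule is violated.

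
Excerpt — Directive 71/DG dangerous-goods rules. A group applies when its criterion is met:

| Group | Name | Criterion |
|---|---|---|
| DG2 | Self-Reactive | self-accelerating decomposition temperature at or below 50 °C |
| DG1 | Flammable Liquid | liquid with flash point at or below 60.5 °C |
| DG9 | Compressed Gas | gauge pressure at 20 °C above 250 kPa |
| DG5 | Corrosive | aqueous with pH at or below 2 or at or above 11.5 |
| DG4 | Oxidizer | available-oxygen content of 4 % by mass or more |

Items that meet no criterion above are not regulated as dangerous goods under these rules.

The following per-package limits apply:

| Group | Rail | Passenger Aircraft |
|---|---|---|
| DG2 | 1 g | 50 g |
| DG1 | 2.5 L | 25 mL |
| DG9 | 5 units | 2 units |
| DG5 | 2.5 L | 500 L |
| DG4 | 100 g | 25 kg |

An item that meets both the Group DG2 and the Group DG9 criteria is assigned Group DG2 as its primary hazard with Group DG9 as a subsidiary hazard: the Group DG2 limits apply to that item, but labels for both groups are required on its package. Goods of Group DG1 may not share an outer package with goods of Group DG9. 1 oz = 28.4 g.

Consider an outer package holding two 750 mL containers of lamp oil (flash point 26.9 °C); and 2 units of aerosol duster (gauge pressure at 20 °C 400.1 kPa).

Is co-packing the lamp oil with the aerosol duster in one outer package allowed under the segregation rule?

Flash point 26.9 °C meets the Group DG1 criterion (Flammable Liquid), so the lamp oil is Group DG1.
Aerosol duster: gauge pressure at 20 °C 400.1 kPa > 250 kPa → Group DG9 (Compressed Gas).
Group DG1 and Group DG9 may not share an outer package.

No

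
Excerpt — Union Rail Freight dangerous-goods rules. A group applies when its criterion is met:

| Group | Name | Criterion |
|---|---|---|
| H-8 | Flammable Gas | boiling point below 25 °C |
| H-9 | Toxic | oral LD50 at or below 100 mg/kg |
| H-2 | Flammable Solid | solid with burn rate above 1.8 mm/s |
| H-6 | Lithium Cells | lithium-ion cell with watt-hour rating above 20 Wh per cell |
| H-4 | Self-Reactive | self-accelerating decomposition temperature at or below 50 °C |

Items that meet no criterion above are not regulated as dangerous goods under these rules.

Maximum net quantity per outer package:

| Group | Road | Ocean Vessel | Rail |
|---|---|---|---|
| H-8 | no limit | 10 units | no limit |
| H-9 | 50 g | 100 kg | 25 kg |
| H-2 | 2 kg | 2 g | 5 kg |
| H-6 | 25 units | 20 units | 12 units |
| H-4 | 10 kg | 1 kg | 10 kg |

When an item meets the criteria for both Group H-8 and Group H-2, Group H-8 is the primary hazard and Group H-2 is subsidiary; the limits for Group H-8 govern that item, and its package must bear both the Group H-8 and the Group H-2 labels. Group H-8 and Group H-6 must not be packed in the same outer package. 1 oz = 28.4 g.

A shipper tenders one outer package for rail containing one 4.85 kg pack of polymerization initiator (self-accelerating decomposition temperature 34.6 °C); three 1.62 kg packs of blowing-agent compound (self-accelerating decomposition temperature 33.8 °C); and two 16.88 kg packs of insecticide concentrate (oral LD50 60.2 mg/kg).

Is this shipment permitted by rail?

Polymerization initiator: self-accelerating decomposition temperature 34.6 °C ≤ 50 °C → Group H-4 (Self-Reactive).
Self-accelerating decomposition temperature 33.8 °C meets the Group H-4 criterion (Self-Reactive), so the blowing-agent compound is Group H-4.
Insecticide concentrate: oral LD50 60.2 mg/kg ≤ 100 mg/kg → Group H-9 (Toxic).
Total Group H-4: 4.85 kg + (three 1.62 kg packs = 4.86 kg) = 9.71 kg.
9.71 kg ≤ 10 kg (rail limit, Group H-4) — within limit.
Group H-9 quantity: two 16.88 kg packs = 33.76 kg.
33.76 kg exceeds the rail limit of 25 kg for Group H-9.
The segregation rule (Group H-8 with Group H-6) does not apply to Group H-4 with Group H-9.

No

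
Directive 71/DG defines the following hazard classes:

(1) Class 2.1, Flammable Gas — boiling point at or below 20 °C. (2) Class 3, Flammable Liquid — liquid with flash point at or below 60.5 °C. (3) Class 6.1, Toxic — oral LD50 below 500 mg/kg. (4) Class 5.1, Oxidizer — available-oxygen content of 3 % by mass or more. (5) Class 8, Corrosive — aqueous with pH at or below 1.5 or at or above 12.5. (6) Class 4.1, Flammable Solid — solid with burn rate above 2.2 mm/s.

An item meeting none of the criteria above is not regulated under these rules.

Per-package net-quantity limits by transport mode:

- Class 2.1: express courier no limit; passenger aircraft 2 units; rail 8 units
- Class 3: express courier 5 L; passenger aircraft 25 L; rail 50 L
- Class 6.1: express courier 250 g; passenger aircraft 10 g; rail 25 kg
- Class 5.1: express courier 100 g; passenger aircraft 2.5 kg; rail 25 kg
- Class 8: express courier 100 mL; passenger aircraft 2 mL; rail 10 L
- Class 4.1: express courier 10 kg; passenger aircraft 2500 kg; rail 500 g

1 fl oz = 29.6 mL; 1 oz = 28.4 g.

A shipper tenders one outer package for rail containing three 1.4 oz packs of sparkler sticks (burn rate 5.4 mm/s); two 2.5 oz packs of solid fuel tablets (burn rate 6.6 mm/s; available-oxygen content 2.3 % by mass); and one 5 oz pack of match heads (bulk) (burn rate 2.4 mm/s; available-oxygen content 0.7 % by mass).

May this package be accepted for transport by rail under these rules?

Burn rate 5.4 mm/s meets the Class 4.1 criterion (Flammable Solid), so the sparkler sticks are Class 4.1.
The solid fuel tablets have burn rate 6.6 mm/s, which is > 2.2 mm/s, so they are Class 4.1 (Flammable Solid).
Burn rate 2.4 mm/s meets the Class 4.1 criterion (Flammable Solid), so the match heads (bulk) are Class 4.1.
Class 4.1 net quantity: (three 1.4 oz packs = 119.28 g) + (two 2.5 oz packs = 142 g) + (one 5 oz pack = 142 g) = 403.28 g.
403.28 g is within the rail limit of 500 g for Class 4.1.

Yes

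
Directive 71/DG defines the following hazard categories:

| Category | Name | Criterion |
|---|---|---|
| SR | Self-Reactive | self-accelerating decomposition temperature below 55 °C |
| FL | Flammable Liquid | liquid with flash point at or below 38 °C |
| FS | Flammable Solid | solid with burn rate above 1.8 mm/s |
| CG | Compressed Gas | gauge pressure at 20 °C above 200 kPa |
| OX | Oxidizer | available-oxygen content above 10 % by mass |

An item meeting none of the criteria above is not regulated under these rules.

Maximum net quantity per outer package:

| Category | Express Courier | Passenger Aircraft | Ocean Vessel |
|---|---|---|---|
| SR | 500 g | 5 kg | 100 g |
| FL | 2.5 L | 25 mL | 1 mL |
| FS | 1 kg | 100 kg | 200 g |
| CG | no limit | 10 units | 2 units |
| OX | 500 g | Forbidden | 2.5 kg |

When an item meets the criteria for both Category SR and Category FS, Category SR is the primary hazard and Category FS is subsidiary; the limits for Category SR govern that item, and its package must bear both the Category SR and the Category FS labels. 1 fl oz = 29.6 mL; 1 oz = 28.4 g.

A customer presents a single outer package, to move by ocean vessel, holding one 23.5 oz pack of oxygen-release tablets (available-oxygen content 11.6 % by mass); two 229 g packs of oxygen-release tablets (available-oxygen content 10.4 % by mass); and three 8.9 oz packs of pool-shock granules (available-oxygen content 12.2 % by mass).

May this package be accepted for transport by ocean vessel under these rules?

Yes

Oxygen-release tablets: available-oxygen content 11.6 % by mass > 10 % by mass → Category OX (Oxidizer).
Oxygen-release tablets: available-oxygen content 10.4 % by mass > 10 % by mass → Category OX (Oxidizer).
With available-oxygen content 12.2 % by mass (> 10 % by mass), the pool-shock granules fall in Category OX.
Category OX net quantity: (one 23.5 oz pack = 667.4 g) + (two 229 g packs = 458 g) + (three 8.9 oz packs = 758.28 g) = 1883.68 g.
That is within the Category OX ocean vessel limit of 2.5 kg.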